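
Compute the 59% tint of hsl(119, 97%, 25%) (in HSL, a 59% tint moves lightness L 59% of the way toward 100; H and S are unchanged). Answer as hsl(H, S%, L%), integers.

hsl(119, 97%, 69%)

L moves 59% from 25 toward 100: 25 + 44.25 = 69.25 → 69.
H and S are unchanged.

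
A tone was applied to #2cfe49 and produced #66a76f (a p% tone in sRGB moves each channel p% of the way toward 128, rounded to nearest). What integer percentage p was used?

#2cfe49 is rgb(44, 254, 73); #66a76f is rgb(102, 167, 111).
On the G channel (widest range): 167 ≈ 254 + (p/100)(128 − 254), so p ≈ 100×(167 − 254)/(128 − 254) = -8700/-126 = 69.05.
p = 69 reproduces all three channels after rounding.

69%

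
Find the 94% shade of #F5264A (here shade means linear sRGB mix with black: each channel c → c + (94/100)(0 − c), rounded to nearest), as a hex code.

#F5264A is rgb(245, 38, 74).
Lerp each channel 94% toward 0:
  R: 245 + 0.94×(0−245) = 245 − 230.3 = 14.7 → 15
  G: 38 − 35.72 = 2.28 → 2
  B: 74 − 69.56 = 4.44 → 4
rgb(15, 2, 4) = #0F0204.

#0F0204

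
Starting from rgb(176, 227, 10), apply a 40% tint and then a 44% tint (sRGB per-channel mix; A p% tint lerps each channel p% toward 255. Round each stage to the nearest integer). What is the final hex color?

#E5F5AD

A 40% tint moves each channel 40% toward 255:
  R: 176 + 0.4×(255−176) = 176 + 31.6 = 207.6 → 208
  G: 227 + 11.2 = 238.2 → 238
  B: 10 + 98 = 108 → 108
After the tint: rgb(208, 238, 108) = #D0EE6C.
Per channel, c → c + 0.44(255 − c):
  R: 208 + 0.44×(255−208) = 208 + 20.68 = 228.68 → 229
  G: 238 + 7.48 = 245.48 → 245
  B: 108 + 64.68 = 172.68 → 173
rgb(229, 245, 173) = #E5F5AD.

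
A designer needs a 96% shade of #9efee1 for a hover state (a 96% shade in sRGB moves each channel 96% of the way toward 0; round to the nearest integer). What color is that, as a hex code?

#060a09

#9efee1 is rgb(158, 254, 225).
Lerp each channel 96% toward 0:
  R: 158 − 151.68 = 6.32 → 6
  G: 254 − 243.84 = 10.16 → 10
  B: 225 + 0.96×(0−225) = 225 − 216 = 9 → 9
rgb(6, 10, 9) = #060a09.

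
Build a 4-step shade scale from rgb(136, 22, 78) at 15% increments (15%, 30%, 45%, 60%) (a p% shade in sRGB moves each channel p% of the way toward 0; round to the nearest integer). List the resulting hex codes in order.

#741342, #5f0f37, #4b0c2b, #36091f

15%: (136 − 20.4 = 115.6→116, 22 − 3.3 = 18.7→19, 78 − 11.7 = 66.3→66) → #741342
30%: (136 − 40.8 = 95.2→95, 22 − 6.6 = 15.4→15, 78 − 23.4 = 54.6→55) → #5f0f37
45%: (136 − 61.2 = 74.8→75, 22 − 9.9 = 12.1→12, 78 − 35.1 = 42.9→43) → #4b0c2b
60%: (136 − 81.6 = 54.4→54, 22 − 13.2 = 8.8→9, 78 − 46.8 = 31.2→31) → #36091f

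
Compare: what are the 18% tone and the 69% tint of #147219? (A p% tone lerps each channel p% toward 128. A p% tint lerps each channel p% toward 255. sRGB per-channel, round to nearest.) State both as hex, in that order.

#27752C, #B6D3B8

#147219 is rgb(20, 114, 25).
18% tone:
  R: 20 + 0.18×(128−20) = 20 + 19.44 = 39.44 → 39
  G: 114 + 2.52 = 116.52 → 117
  B: 25 + 0.18×(128−25) = 25 + 18.54 = 43.54 → 44
  → #27752C
69% tint:
  R: 20 + 162.15 = 182.15 → 182
  G: 114 + 0.69×(255−114) = 114 + 97.29 = 211.29 → 211
  B: 25 + 158.7 = 183.7 → 184
  → #B6D3B8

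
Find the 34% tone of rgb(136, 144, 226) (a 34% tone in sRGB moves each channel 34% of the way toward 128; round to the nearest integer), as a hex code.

#858BC1

Lerp each channel 34% toward 128:
  R: 136 + 0.34×(128−136) = 136 − 2.72 = 133.28 → 133
  G: 144 + 0.34×(128−144) = 144 − 5.44 = 138.56 → 139
  B: 226 − 33.32 = 192.68 → 193
rgb(133, 139, 193) = #858BC1.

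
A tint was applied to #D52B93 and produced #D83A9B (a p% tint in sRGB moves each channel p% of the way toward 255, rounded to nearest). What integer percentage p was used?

7%

#D52B93 is rgb(213, 43, 147); #D83A9B is rgb(216, 58, 155).
On the G channel (widest range): 58 ≈ 43 + (p/100)(255 − 43), so p ≈ 100×(58 − 43)/(255 − 43) = 1500/212 = 7.08.
p = 7 reproduces all three channels after rounding.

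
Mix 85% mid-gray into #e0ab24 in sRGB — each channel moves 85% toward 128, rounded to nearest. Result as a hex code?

#e0ab24 is rgb(224, 171, 36).
An 85% tone moves each channel 85% toward 128:
  R: 224 + 0.85×(128−224) = 224 − 81.6 = 142.4 → 142
  G: 171 + 0.85×(128−171) = 171 − 36.55 = 134.45 → 134
  B: 36 + 0.85×(128−36) = 36 + 78.2 = 114.2 → 114
rgb(142, 134, 114) = #8e8672.

#8e8672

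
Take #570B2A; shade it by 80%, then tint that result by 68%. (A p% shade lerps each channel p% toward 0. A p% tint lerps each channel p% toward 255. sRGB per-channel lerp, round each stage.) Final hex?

#B3AEB0

#570B2A is rgb(87, 11, 42).
An 80% shade moves each channel 80% toward 0:
  R: 87 + 0.8×(0−87) = 87 − 69.6 = 17.4 → 17
  G: 11 + 0.8×(0−11) = 11 − 8.8 = 2.2 → 2
  B: 42 + 0.8×(0−42) = 42 − 33.6 = 8.4 → 8
After the shade: rgb(17, 2, 8) = #110208.
A 68% tint moves each channel 68% toward 255:
  R: 17 + 161.84 = 178.84 → 179
  G: 2 + 0.68×(255−2) = 2 + 172.04 = 174.04 → 174
  B: 8 + 0.68×(255−8) = 8 + 167.96 = 175.96 → 176
rgb(179, 174, 176) = #B3AEB0.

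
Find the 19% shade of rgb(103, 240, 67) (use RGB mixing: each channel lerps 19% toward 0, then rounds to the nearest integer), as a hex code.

#53C236

Lerp each channel 19% toward 0:
  R: 103 − 19.57 = 83.43 → 83
  G: 240 − 45.6 = 194.4 → 194
  B: 67 − 12.73 = 54.27 → 54
rgb(83, 194, 54) = #53C236.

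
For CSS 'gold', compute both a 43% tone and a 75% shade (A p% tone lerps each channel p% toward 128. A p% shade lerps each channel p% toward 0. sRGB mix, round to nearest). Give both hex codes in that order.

CSS gold is rgb(255, 215, 0).
43% tone:
  R: 255 + 0.43×(128−255) = 255 − 54.61 = 200.39 → 200
  G: 215 + 0.43×(128−215) = 215 − 37.41 = 177.59 → 178
  B: 0 + 55.04 = 55.04 → 55
  → #C8B237
75% shade:
  R: 255 + 0.75×(0−255) = 255 − 191.25 = 63.75 → 64
  G: 215 − 161.25 = 53.75 → 54
  B: 0 + 0.75×(0−0) = 0 + 0 = 0 → 0
  → #403600

#C8B237, #403600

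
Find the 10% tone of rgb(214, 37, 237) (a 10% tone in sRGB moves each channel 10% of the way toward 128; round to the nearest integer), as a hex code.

Per channel, c → c + 0.1(128 − c):
  R: 214 − 8.6 = 205.4 → 205
  G: 37 + 9.1 = 46.1 → 46
  B: 237 − 10.9 = 226.1 → 226
rgb(205, 46, 226) = #CD2EE2.

#CD2EE2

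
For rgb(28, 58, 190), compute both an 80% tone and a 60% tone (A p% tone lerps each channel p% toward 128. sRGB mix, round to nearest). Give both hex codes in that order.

80% tone:
  R: 28 + 80 = 108 → 108
  G: 58 + 0.8×(128−58) = 58 + 56 = 114 → 114
  B: 190 + 0.8×(128−190) = 190 − 49.6 = 140.4 → 140
  → #6c728c
60% tone:
  R: 28 + 60 = 88 → 88
  G: 58 + 42 = 100 → 100
  B: 190 + 0.6×(128−190) = 190 − 37.2 = 152.8 → 153
  → #586499

#6c728c, #586499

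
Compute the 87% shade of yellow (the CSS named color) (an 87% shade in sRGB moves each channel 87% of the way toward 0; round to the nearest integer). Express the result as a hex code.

#212100

CSS yellow is rgb(255, 255, 0).
Per channel, c → c + 0.87(0 − c):
  R: 255 + 0.87×(0−255) = 255 − 221.85 = 33.15 → 33
  G: 255 − 221.85 = 33.15 → 33
  B: 0 + 0.87×(0−0) = 0 + 0 = 0 → 0
rgb(33, 33, 0) = #212100.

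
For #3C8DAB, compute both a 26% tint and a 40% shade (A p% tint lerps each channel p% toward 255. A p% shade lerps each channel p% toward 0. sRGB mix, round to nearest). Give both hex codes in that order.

#3C8DAB is rgb(60, 141, 171).
26% tint:
  R: 60 + 0.26×(255−60) = 60 + 50.7 = 110.7 → 111
  G: 141 + 29.64 = 170.64 → 171
  B: 171 + 21.84 = 192.84 → 193
  → #6FABC1
40% shade:
  R: 60 − 24 = 36 → 36
  G: 141 − 56.4 = 84.6 → 85
  B: 171 + 0.4×(0−171) = 171 − 68.4 = 102.6 → 103
  → #245567

#6FABC1, #245567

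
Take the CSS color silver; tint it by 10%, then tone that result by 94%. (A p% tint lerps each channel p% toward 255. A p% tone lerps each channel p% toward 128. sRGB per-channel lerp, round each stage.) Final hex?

CSS silver is rgb(192, 192, 192).
Lerp each channel 10% toward 255:
  R: 192 + 0.1×(255−192) = 192 + 6.3 = 198.3 → 198
  G: 192 + 6.3 = 198.3 → 198
  B: 192 + 6.3 = 198.3 → 198
After the tint: rgb(198, 198, 198) = #C6C6C6.
A 94% tone moves each channel 94% toward 128:
  R: 198 + 0.94×(128−198) = 198 − 65.8 = 132.2 → 132
  G: 198 − 65.8 = 132.2 → 132
  B: 198 + 0.94×(128−198) = 198 − 65.8 = 132.2 → 132
rgb(132, 132, 132) = #848484.

#848484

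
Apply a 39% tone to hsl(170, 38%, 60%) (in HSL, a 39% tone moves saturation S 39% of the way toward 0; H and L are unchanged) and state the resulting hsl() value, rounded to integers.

S moves 39% from 38 toward 0: 38 − 14.82 = 23.18 → 23.
H and L are unchanged.

hsl(170, 23%, 60%)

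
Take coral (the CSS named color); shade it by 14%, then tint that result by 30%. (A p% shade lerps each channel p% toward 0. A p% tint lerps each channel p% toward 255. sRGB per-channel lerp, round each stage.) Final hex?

CSS coral is rgb(255, 127, 80).
Lerp each channel 14% toward 0:
  R: 255 − 35.7 = 219.3 → 219
  G: 127 + 0.14×(0−127) = 127 − 17.78 = 109.22 → 109
  B: 80 + 0.14×(0−80) = 80 − 11.2 = 68.8 → 69
After the shade: rgb(219, 109, 69) = #db6d45.
Per channel, c → c + 0.3(255 − c):
  R: 219 + 0.3×(255−219) = 219 + 10.8 = 229.8 → 230
  G: 109 + 0.3×(255−109) = 109 + 43.8 = 152.8 → 153
  B: 69 + 55.8 = 124.8 → 125
rgb(230, 153, 125) = #e6997d.

#e6997d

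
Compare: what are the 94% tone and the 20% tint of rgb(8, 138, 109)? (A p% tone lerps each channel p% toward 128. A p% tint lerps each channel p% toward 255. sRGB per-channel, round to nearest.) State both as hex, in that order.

#79817F, #39A18A

94% tone:
  R: 8 + 112.8 = 120.8 → 121
  G: 138 + 0.94×(128−138) = 138 − 9.4 = 128.6 → 129
  B: 109 + 0.94×(128−109) = 109 + 17.86 = 126.86 → 127
  → #79817F
20% tint:
  R: 8 + 49.4 = 57.4 → 57
  G: 138 + 23.4 = 161.4 → 161
  B: 109 + 0.2×(255−109) = 109 + 29.2 = 138.2 → 138
  → #39A18A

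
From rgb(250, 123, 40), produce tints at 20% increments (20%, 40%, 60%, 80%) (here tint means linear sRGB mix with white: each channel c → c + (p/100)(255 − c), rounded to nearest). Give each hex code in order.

20%: (250 + 1 = 251→251, 123 + 26.4 = 149.4→149, 40 + 43 = 83→83) → #FB9553
40%: (250 + 2 = 252→252, 123 + 52.8 = 175.8→176, 40 + 86 = 126→126) → #FCB07E
60%: (250 + 3 = 253→253, 123 + 79.2 = 202.2→202, 40 + 129 = 169→169) → #FDCAA9
80%: (250 + 4 = 254→254, 123 + 105.6 = 228.6→229, 40 + 172 = 212→212) → #FEE5D4

#FB9553, #FCB07E, #FDCAA9, #FEE5D4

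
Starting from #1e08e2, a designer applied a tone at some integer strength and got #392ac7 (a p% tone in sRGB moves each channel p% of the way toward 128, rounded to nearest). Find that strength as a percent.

#1e08e2 is rgb(30, 8, 226); #392ac7 is rgb(57, 42, 199).
On the G channel (widest range): 42 ≈ 8 + (p/100)(128 − 8), so p ≈ 100×(42 − 8)/(128 − 8) = 3400/120 = 28.33.
p = 28 reproduces all three channels after rounding.

28%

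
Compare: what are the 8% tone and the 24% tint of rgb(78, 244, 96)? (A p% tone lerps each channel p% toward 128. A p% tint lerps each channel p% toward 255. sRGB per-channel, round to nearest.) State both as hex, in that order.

8% tone:
  R: 78 + 0.08×(128−78) = 78 + 4 = 82 → 82
  G: 244 + 0.08×(128−244) = 244 − 9.28 = 234.72 → 235
  B: 96 + 2.56 = 98.56 → 99
  → #52EB63
24% tint:
  R: 78 + 42.48 = 120.48 → 120
  G: 244 + 0.24×(255−244) = 244 + 2.64 = 246.64 → 247
  B: 96 + 0.24×(255−96) = 96 + 38.16 = 134.16 → 134
  → #78F786

#52EB63, #78F786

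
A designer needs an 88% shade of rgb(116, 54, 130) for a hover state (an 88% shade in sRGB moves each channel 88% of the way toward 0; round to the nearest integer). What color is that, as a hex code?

#0E0610

Per channel, c → c + 0.88(0 − c):
  R: 116 + 0.88×(0−116) = 116 − 102.08 = 13.92 → 14
  G: 54 + 0.88×(0−54) = 54 − 47.52 = 6.48 → 6
  B: 130 + 0.88×(0−130) = 130 − 114.4 = 15.6 → 16
rgb(14, 6, 16) = #0E0610.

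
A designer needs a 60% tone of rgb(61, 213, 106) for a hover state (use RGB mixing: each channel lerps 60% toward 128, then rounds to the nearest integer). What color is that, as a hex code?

#65a277

Lerp each channel 60% toward 128:
  R: 61 + 0.6×(128−61) = 61 + 40.2 = 101.2 → 101
  G: 213 + 0.6×(128−213) = 213 − 51 = 162 → 162
  B: 106 + 0.6×(128−106) = 106 + 13.2 = 119.2 → 119
rgb(101, 162, 119) = #65a277.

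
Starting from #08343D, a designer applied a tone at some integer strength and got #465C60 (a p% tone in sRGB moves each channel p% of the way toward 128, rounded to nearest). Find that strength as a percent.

52%

#08343D is rgb(8, 52, 61); #465C60 is rgb(70, 92, 96).
On the R channel (widest range): 70 ≈ 8 + (p/100)(128 − 8), so p ≈ 100×(70 − 8)/(128 − 8) = 6200/120 = 51.67.
p = 52 reproduces all three channels after rounding.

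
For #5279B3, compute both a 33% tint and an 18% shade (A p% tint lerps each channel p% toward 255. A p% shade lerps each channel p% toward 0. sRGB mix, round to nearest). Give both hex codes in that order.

#5279B3 is rgb(82, 121, 179).
33% tint:
  R: 82 + 0.33×(255−82) = 82 + 57.09 = 139.09 → 139
  G: 121 + 44.22 = 165.22 → 165
  B: 179 + 0.33×(255−179) = 179 + 25.08 = 204.08 → 204
  → #8BA5CC
18% shade:
  R: 82 − 14.76 = 67.24 → 67
  G: 121 + 0.18×(0−121) = 121 − 21.78 = 99.22 → 99
  B: 179 + 0.18×(0−179) = 179 − 32.22 = 146.78 → 147
  → #436393

#8BA5CC, #436393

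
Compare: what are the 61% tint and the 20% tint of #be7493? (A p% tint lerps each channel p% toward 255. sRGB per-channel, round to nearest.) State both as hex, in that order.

#e6c9d5, #cb90a9

#be7493 is rgb(190, 116, 147).
61% tint:
  R: 190 + 39.65 = 229.65 → 230
  G: 116 + 0.61×(255−116) = 116 + 84.79 = 200.79 → 201
  B: 147 + 65.88 = 212.88 → 213
  → #e6c9d5
20% tint:
  R: 190 + 0.2×(255−190) = 190 + 13 = 203 → 203
  G: 116 + 0.2×(255−116) = 116 + 27.8 = 143.8 → 144
  B: 147 + 21.6 = 168.6 → 169
  → #cb90a9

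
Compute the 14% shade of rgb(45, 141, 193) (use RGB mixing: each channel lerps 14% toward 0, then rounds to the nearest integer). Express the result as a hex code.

Lerp each channel 14% toward 0:
  R: 45 − 6.3 = 38.7 → 39
  G: 141 − 19.74 = 121.26 → 121
  B: 193 − 27.02 = 165.98 → 166
rgb(39, 121, 166) = #2779A6.

#2779A6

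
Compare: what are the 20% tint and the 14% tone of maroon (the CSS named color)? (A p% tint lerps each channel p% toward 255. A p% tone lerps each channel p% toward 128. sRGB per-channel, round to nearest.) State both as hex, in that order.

CSS maroon is rgb(128, 0, 0).
20% tint:
  R: 128 + 0.2×(255−128) = 128 + 25.4 = 153.4 → 153
  G: 0 + 0.2×(255−0) = 0 + 51 = 51 → 51
  B: 0 + 0.2×(255−0) = 0 + 51 = 51 → 51
  → #993333
14% tone:
  R: 128 + 0 = 128 → 128
  G: 0 + 0.14×(128−0) = 0 + 17.92 = 17.92 → 18
  B: 0 + 0.14×(128−0) = 0 + 17.92 = 17.92 → 18
  → #801212

#993333, #801212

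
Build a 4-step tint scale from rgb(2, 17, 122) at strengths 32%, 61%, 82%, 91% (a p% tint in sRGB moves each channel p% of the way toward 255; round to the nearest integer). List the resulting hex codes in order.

#535DA5, #9CA2CB, #D1D4E7, #E8EAF3

32%: (2 + 80.96 = 82.96→83, 17 + 76.16 = 93.16→93, 122 + 42.56 = 164.56→165) → #535DA5
61%: (2 + 154.33 = 156.33→156, 17 + 145.18 = 162.18→162, 122 + 81.13 = 203.13→203) → #9CA2CB
82%: (2 + 207.46 = 209.46→209, 17 + 195.16 = 212.16→212, 122 + 109.06 = 231.06→231) → #D1D4E7
91%: (2 + 230.23 = 232.23→232, 17 + 216.58 = 233.58→234, 122 + 121.03 = 243.03→243) → #E8EAF3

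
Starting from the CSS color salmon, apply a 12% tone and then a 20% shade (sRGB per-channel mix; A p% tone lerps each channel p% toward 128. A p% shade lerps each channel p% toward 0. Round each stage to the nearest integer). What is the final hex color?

CSS salmon is rgb(250, 128, 114).
Lerp each channel 12% toward 128:
  R: 250 + 0.12×(128−250) = 250 − 14.64 = 235.36 → 235
  G: 128 + 0.12×(128−128) = 128 + 0 = 128 → 128
  B: 114 + 1.68 = 115.68 → 116
After the tone: rgb(235, 128, 116) = #eb8074.
Per channel, c → c + 0.2(0 − c):
  R: 235 − 47 = 188 → 188
  G: 128 + 0.2×(0−128) = 128 − 25.6 = 102.4 → 102
  B: 116 − 23.2 = 92.8 → 93
rgb(188, 102, 93) = #bc665d.

#bc665d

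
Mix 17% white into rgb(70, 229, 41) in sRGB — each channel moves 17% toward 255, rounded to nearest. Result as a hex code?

Per channel, c → c + 0.17(255 − c):
  R: 70 + 0.17×(255−70) = 70 + 31.45 = 101.45 → 101
  G: 229 + 4.42 = 233.42 → 233
  B: 41 + 36.38 = 77.38 → 77
rgb(101, 233, 77) = #65E94D.

#65E94D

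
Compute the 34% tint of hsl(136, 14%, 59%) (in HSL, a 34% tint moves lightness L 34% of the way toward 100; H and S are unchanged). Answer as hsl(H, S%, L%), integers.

L moves 34% from 59 toward 100: 59 + 13.94 = 72.94 → 73.
H and S are unchanged.

hsl(136, 14%, 73%)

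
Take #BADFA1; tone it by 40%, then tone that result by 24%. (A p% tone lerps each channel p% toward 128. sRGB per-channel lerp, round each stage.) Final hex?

#BADFA1 is rgb(186, 223, 161).
Lerp each channel 40% toward 128:
  R: 186 + 0.4×(128−186) = 186 − 23.2 = 162.8 → 163
  G: 223 − 38 = 185 → 185
  B: 161 + 0.4×(128−161) = 161 − 13.2 = 147.8 → 148
After the tone: rgb(163, 185, 148) = #A3B994.
A 24% tone moves each channel 24% toward 128:
  R: 163 + 0.24×(128−163) = 163 − 8.4 = 154.6 → 155
  G: 185 + 0.24×(128−185) = 185 − 13.68 = 171.32 → 171
  B: 148 − 4.8 = 143.2 → 143
rgb(155, 171, 143) = #9BAB8F.

#9BAB8F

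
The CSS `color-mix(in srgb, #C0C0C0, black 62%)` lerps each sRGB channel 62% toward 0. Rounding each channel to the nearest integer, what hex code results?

#C0C0C0 is rgb(192, 192, 192).
A 62% shade moves each channel 62% toward 0:
  R: 192 + 0.62×(0−192) = 192 − 119.04 = 72.96 → 73
  G: 192 − 119.04 = 72.96 → 73
  B: 192 − 119.04 = 72.96 → 73
rgb(73, 73, 73) = #494949.

#494949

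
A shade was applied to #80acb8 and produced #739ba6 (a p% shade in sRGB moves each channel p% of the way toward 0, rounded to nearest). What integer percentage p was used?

10%

#80acb8 is rgb(128, 172, 184); #739ba6 is rgb(115, 155, 166).
On the B channel (widest range): 166 ≈ 184 + (p/100)(0 − 184), so p ≈ 100×(166 − 184)/(0 − 184) = -1800/-184 = 9.78.
p = 10 reproduces all three channels after rounding.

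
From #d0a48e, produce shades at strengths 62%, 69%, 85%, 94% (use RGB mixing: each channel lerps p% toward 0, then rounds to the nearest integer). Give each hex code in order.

#4f3e36, #40332c, #1f1915, #0c0a09

#d0a48e is rgb(208, 164, 142).
62%: (208 − 128.96 = 79.04→79, 164 − 101.68 = 62.32→62, 142 − 88.04 = 53.96→54) → #4f3e36
69%: (208 − 143.52 = 64.48→64, 164 − 113.16 = 50.84→51, 142 − 97.98 = 44.02→44) → #40332c
85%: (208 − 176.8 = 31.2→31, 164 − 139.4 = 24.6→25, 142 − 120.7 = 21.3→21) → #1f1915
94%: (208 − 195.52 = 12.48→12, 164 − 154.16 = 9.84→10, 142 − 133.48 = 8.52→9) → #0c0a09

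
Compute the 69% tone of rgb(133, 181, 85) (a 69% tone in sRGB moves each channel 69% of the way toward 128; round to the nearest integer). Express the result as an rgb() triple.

A 69% tone moves each channel 69% toward 128:
  R: 133 − 3.45 = 129.55 → 130
  G: 181 + 0.69×(128−181) = 181 − 36.57 = 144.43 → 144
  B: 85 + 0.69×(128−85) = 85 + 29.67 = 114.67 → 115

rgb(130, 144, 115)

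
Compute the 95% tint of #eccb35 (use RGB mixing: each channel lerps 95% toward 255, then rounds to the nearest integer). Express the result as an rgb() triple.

#eccb35 is rgb(236, 203, 53).
Lerp each channel 95% toward 255:
  R: 236 + 18.05 = 254.05 → 254
  G: 203 + 0.95×(255−203) = 203 + 49.4 = 252.4 → 252
  B: 53 + 0.95×(255−53) = 53 + 191.9 = 244.9 → 245

rgb(254, 252, 245)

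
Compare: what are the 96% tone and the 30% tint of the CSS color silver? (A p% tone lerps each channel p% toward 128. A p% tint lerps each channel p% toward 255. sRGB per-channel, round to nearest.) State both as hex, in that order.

CSS silver is rgb(192, 192, 192).
96% tone:
  R: 192 + 0.96×(128−192) = 192 − 61.44 = 130.56 → 131
  G: 192 + 0.96×(128−192) = 192 − 61.44 = 130.56 → 131
  B: 192 − 61.44 = 130.56 → 131
  → #838383
30% tint:
  R: 192 + 0.3×(255−192) = 192 + 18.9 = 210.9 → 211
  G: 192 + 18.9 = 210.9 → 211
  B: 192 + 18.9 = 210.9 → 211
  → #D3D3D3

#838383, #D3D3D3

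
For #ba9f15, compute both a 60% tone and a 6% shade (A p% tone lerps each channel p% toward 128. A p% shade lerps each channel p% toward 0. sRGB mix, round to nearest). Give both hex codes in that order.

#978c55, #af9514

#ba9f15 is rgb(186, 159, 21).
60% tone:
  R: 186 + 0.6×(128−186) = 186 − 34.8 = 151.2 → 151
  G: 159 + 0.6×(128−159) = 159 − 18.6 = 140.4 → 140
  B: 21 + 64.2 = 85.2 → 85
  → #978c55
6% shade:
  R: 186 − 11.16 = 174.84 → 175
  G: 159 + 0.06×(0−159) = 159 − 9.54 = 149.46 → 149
  B: 21 − 1.26 = 19.74 → 20
  → #af9514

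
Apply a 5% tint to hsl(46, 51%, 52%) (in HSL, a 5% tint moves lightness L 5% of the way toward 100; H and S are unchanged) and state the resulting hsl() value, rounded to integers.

hsl(46, 51%, 54%)

L moves 5% from 52 toward 100: 52 + 2.4 = 54.4 → 54.
H and S are unchanged.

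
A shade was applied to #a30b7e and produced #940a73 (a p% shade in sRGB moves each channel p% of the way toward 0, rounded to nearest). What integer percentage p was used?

9%

#a30b7e is rgb(163, 11, 126); #940a73 is rgb(148, 10, 115).
On the R channel (widest range): 148 ≈ 163 + (p/100)(0 − 163), so p ≈ 100×(148 − 163)/(0 − 163) = -1500/-163 = 9.20.
p = 9 reproduces all three channels after rounding.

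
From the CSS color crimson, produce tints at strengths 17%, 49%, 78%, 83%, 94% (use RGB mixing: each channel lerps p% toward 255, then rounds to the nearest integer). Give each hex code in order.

CSS crimson is rgb(220, 20, 60).
17%: (220 + 5.95 = 225.95→226, 20 + 39.95 = 59.95→60, 60 + 33.15 = 93.15→93) → #E23C5D
49%: (220 + 17.15 = 237.15→237, 20 + 115.15 = 135.15→135, 60 + 95.55 = 155.55→156) → #ED879C
78%: (220 + 27.3 = 247.3→247, 20 + 183.3 = 203.3→203, 60 + 152.1 = 212.1→212) → #F7CBD4
83%: (220 + 29.05 = 249.05→249, 20 + 195.05 = 215.05→215, 60 + 161.85 = 221.85→222) → #F9D7DE
94%: (220 + 32.9 = 252.9→253, 20 + 220.9 = 240.9→241, 60 + 183.3 = 243.3→243) → #FDF1F3

#E23C5D, #ED879C, #F7CBD4, #F9D7DE, #FDF1F3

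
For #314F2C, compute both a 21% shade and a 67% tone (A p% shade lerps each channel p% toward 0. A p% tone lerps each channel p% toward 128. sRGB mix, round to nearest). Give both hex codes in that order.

#314F2C is rgb(49, 79, 44).
21% shade:
  R: 49 + 0.21×(0−49) = 49 − 10.29 = 38.71 → 39
  G: 79 − 16.59 = 62.41 → 62
  B: 44 + 0.21×(0−44) = 44 − 9.24 = 34.76 → 35
  → #273E23
67% tone:
  R: 49 + 0.67×(128−49) = 49 + 52.93 = 101.93 → 102
  G: 79 + 32.83 = 111.83 → 112
  B: 44 + 0.67×(128−44) = 44 + 56.28 = 100.28 → 100
  → #667064

#273E23, #667064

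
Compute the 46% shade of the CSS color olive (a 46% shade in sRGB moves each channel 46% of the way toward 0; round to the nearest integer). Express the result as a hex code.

CSS olive is rgb(128, 128, 0).
Per channel, c → c + 0.46(0 − c):
  R: 128 + 0.46×(0−128) = 128 − 58.88 = 69.12 → 69
  G: 128 − 58.88 = 69.12 → 69
  B: 0 + 0.46×(0−0) = 0 + 0 = 0 → 0
rgb(69, 69, 0) = #454500.

#454500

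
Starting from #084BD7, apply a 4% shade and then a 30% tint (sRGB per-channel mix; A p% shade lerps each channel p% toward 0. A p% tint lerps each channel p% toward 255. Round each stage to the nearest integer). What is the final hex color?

#084BD7 is rgb(8, 75, 215).
Lerp each channel 4% toward 0:
  R: 8 + 0.04×(0−8) = 8 − 0.32 = 7.68 → 8
  G: 75 + 0.04×(0−75) = 75 − 3 = 72 → 72
  B: 215 + 0.04×(0−215) = 215 − 8.6 = 206.4 → 206
After the shade: rgb(8, 72, 206) = #0848CE.
Lerp each channel 30% toward 255:
  R: 8 + 74.1 = 82.1 → 82
  G: 72 + 54.9 = 126.9 → 127
  B: 206 + 14.7 = 220.7 → 221
rgb(82, 127, 221) = #527FDD.

#527FDD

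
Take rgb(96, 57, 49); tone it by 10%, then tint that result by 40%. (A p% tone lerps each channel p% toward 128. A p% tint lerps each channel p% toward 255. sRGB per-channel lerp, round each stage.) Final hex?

#A18C88

Per channel, c → c + 0.1(128 − c):
  R: 96 + 3.2 = 99.2 → 99
  G: 57 + 0.1×(128−57) = 57 + 7.1 = 64.1 → 64
  B: 49 + 7.9 = 56.9 → 57
After the tone: rgb(99, 64, 57) = #634039.
Per channel, c → c + 0.4(255 − c):
  R: 99 + 62.4 = 161.4 → 161
  G: 64 + 76.4 = 140.4 → 140
  B: 57 + 0.4×(255−57) = 57 + 79.2 = 136.2 → 136
rgb(161, 140, 136) = #A18C88.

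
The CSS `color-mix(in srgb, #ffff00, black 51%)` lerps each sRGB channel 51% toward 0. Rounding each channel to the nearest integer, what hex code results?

#ffff00 is rgb(255, 255, 0).
A 51% shade moves each channel 51% toward 0:
  R: 255 + 0.51×(0−255) = 255 − 130.05 = 124.95 → 125
  G: 255 + 0.51×(0−255) = 255 − 130.05 = 124.95 → 125
  B: 0 + 0.51×(0−0) = 0 + 0 = 0 → 0
rgb(125, 125, 0) = #7d7d00.

#7d7d00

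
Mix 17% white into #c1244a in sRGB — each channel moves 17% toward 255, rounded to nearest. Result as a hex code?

#c1244a is rgb(193, 36, 74).
A 17% tint moves each channel 17% toward 255:
  R: 193 + 10.54 = 203.54 → 204
  G: 36 + 0.17×(255−36) = 36 + 37.23 = 73.23 → 73
  B: 74 + 0.17×(255−74) = 74 + 30.77 = 104.77 → 105
rgb(204, 73, 105) = #cc4969.

#cc4969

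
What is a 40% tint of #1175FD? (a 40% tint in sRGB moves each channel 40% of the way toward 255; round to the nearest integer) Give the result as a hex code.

#1175FD is rgb(17, 117, 253).
Lerp each channel 40% toward 255:
  R: 17 + 0.4×(255−17) = 17 + 95.2 = 112.2 → 112
  G: 117 + 0.4×(255−117) = 117 + 55.2 = 172.2 → 172
  B: 253 + 0.4×(255−253) = 253 + 0.8 = 253.8 → 254
rgb(112, 172, 254) = #70ACFE.

#70ACFE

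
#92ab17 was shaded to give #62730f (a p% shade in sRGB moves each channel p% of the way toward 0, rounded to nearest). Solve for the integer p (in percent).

#92ab17 is rgb(146, 171, 23); #62730f is rgb(98, 115, 15).
On the G channel (widest range): 115 ≈ 171 + (p/100)(0 − 171), so p ≈ 100×(115 − 171)/(0 − 171) = -5600/-171 = 32.75.
p = 33 reproduces all three channels after rounding.

33%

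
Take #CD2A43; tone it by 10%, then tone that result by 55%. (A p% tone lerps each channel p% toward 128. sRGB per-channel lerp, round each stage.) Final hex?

#9F5D67

#CD2A43 is rgb(205, 42, 67).
A 10% tone moves each channel 10% toward 128:
  R: 205 − 7.7 = 197.3 → 197
  G: 42 + 0.1×(128−42) = 42 + 8.6 = 50.6 → 51
  B: 67 + 0.1×(128−67) = 67 + 6.1 = 73.1 → 73
After the tone: rgb(197, 51, 73) = #C53349.
Lerp each channel 55% toward 128:
  R: 197 + 0.55×(128−197) = 197 − 37.95 = 159.05 → 159
  G: 51 + 0.55×(128−51) = 51 + 42.35 = 93.35 → 93
  B: 73 + 0.55×(128−73) = 73 + 30.25 = 103.25 → 103
rgb(159, 93, 103) = #9F5D67.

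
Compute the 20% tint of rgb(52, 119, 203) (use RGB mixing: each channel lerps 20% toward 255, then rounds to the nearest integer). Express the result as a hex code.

Lerp each channel 20% toward 255:
  R: 52 + 0.2×(255−52) = 52 + 40.6 = 92.6 → 93
  G: 119 + 0.2×(255−119) = 119 + 27.2 = 146.2 → 146
  B: 203 + 10.4 = 213.4 → 213
rgb(93, 146, 213) = #5D92D5.

#5D92D5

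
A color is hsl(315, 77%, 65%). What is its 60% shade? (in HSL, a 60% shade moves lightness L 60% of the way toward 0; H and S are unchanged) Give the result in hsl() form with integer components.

hsl(315, 77%, 26%)

L moves 60% from 65 toward 0: 65 − 39 = 26 → 26.
H and S are unchanged.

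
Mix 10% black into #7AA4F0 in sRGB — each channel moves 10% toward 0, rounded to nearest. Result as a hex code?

#7AA4F0 is rgb(122, 164, 240).
Per channel, c → c + 0.1(0 − c):
  R: 122 + 0.1×(0−122) = 122 − 12.2 = 109.8 → 110
  G: 164 + 0.1×(0−164) = 164 − 16.4 = 147.6 → 148
  B: 240 + 0.1×(0−240) = 240 − 24 = 216 → 216
rgb(110, 148, 216) = #6E94D8.

#6E94D8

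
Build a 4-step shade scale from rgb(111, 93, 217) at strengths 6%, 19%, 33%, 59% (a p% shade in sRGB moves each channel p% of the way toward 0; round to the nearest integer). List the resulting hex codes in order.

6%: (111 − 6.66 = 104.34→104, 93 − 5.58 = 87.42→87, 217 − 13.02 = 203.98→204) → #6857cc
19%: (111 − 21.09 = 89.91→90, 93 − 17.67 = 75.33→75, 217 − 41.23 = 175.77→176) → #5a4bb0
33%: (111 − 36.63 = 74.37→74, 93 − 30.69 = 62.31→62, 217 − 71.61 = 145.39→145) → #4a3e91
59%: (111 − 65.49 = 45.51→46, 93 − 54.87 = 38.13→38, 217 − 128.03 = 88.97→89) → #2e2659

#6857cc, #5a4bb0, #4a3e91, #2e2659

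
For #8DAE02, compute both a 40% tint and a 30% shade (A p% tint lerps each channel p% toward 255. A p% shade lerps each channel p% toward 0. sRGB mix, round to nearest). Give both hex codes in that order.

#8DAE02 is rgb(141, 174, 2).
40% tint:
  R: 141 + 45.6 = 186.6 → 187
  G: 174 + 0.4×(255−174) = 174 + 32.4 = 206.4 → 206
  B: 2 + 0.4×(255−2) = 2 + 101.2 = 103.2 → 103
  → #BBCE67
30% shade:
  R: 141 + 0.3×(0−141) = 141 − 42.3 = 98.7 → 99
  G: 174 + 0.3×(0−174) = 174 − 52.2 = 121.8 → 122
  B: 2 − 0.6 = 1.4 → 1
  → #637A01

#BBCE67, #637A01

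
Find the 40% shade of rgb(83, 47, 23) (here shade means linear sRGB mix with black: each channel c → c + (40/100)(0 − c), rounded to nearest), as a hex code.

#321c0e

A 40% shade moves each channel 40% toward 0:
  R: 83 − 33.2 = 49.8 → 50
  G: 47 + 0.4×(0−47) = 47 − 18.8 = 28.2 → 28
  B: 23 − 9.2 = 13.8 → 14
rgb(50, 28, 14) = #321c0e.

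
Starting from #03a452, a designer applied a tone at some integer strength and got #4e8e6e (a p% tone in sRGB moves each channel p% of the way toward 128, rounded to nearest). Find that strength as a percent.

#03a452 is rgb(3, 164, 82); #4e8e6e is rgb(78, 142, 110).
On the R channel (widest range): 78 ≈ 3 + (p/100)(128 − 3), so p ≈ 100×(78 − 3)/(128 − 3) = 7500/125 = 60.00.
p = 60 reproduces all three channels after rounding.

60%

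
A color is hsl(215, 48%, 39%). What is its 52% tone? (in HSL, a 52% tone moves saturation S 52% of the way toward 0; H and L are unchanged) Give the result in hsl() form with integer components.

hsl(215, 23%, 39%)

S moves 52% from 48 toward 0: 48 − 24.96 = 23.04 → 23.
H and L are unchanged.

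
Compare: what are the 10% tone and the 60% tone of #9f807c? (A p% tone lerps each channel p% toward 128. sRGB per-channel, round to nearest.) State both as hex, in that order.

#9f807c is rgb(159, 128, 124).
10% tone:
  R: 159 + 0.1×(128−159) = 159 − 3.1 = 155.9 → 156
  G: 128 + 0.1×(128−128) = 128 + 0 = 128 → 128
  B: 124 + 0.1×(128−124) = 124 + 0.4 = 124.4 → 124
  → #9c807c
60% tone:
  R: 159 − 18.6 = 140.4 → 140
  G: 128 + 0.6×(128−128) = 128 + 0 = 128 → 128
  B: 124 + 2.4 = 126.4 → 126
  → #8c807e

#9c807c, #8c807e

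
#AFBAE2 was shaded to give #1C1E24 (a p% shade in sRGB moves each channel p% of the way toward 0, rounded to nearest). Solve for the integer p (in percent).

#AFBAE2 is rgb(175, 186, 226); #1C1E24 is rgb(28, 30, 36).
On the B channel (widest range): 36 ≈ 226 + (p/100)(0 − 226), so p ≈ 100×(36 − 226)/(0 − 226) = -19000/-226 = 84.07.
p = 84 reproduces all three channels after rounding.

84%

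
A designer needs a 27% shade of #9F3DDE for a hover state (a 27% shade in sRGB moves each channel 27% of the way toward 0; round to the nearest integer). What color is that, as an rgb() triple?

#9F3DDE is rgb(159, 61, 222).
Lerp each channel 27% toward 0:
  R: 159 + 0.27×(0−159) = 159 − 42.93 = 116.07 → 116
  G: 61 + 0.27×(0−61) = 61 − 16.47 = 44.53 → 45
  B: 222 − 59.94 = 162.06 → 162

rgb(116, 45, 162)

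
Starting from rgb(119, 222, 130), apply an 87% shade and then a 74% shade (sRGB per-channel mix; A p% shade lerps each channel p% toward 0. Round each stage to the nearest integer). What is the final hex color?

#040804

Per channel, c → c + 0.87(0 − c):
  R: 119 − 103.53 = 15.47 → 15
  G: 222 − 193.14 = 28.86 → 29
  B: 130 − 113.1 = 16.9 → 17
After the shade: rgb(15, 29, 17) = #0f1d11.
Per channel, c → c + 0.74(0 − c):
  R: 15 + 0.74×(0−15) = 15 − 11.1 = 3.9 → 4
  G: 29 − 21.46 = 7.54 → 8
  B: 17 + 0.74×(0−17) = 17 − 12.58 = 4.42 → 4
rgb(4, 8, 4) = #040804.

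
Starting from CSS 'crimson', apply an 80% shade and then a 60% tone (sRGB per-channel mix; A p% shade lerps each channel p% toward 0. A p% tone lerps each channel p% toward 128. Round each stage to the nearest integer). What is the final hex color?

#5E4E52

CSS crimson is rgb(220, 20, 60).
Lerp each channel 80% toward 0:
  R: 220 + 0.8×(0−220) = 220 − 176 = 44 → 44
  G: 20 + 0.8×(0−20) = 20 − 16 = 4 → 4
  B: 60 + 0.8×(0−60) = 60 − 48 = 12 → 12
After the shade: rgb(44, 4, 12) = #2C040C.
Lerp each channel 60% toward 128:
  R: 44 + 0.6×(128−44) = 44 + 50.4 = 94.4 → 94
  G: 4 + 0.6×(128−4) = 4 + 74.4 = 78.4 → 78
  B: 12 + 69.6 = 81.6 → 82
rgb(94, 78, 82) = #5E4E52.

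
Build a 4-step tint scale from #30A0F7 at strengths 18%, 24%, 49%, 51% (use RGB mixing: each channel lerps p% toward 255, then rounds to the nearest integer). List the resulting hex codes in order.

#30A0F7 is rgb(48, 160, 247).
18%: (48 + 37.26 = 85.26→85, 160 + 17.1 = 177.1→177, 247 + 1.44 = 248.44→248) → #55B1F8
24%: (48 + 49.68 = 97.68→98, 160 + 22.8 = 182.8→183, 247 + 1.92 = 248.92→249) → #62B7F9
49%: (48 + 101.43 = 149.43→149, 160 + 46.55 = 206.55→207, 247 + 3.92 = 250.92→251) → #95CFFB
51%: (48 + 105.57 = 153.57→154, 160 + 48.45 = 208.45→208, 247 + 4.08 = 251.08→251) → #9AD0FB

#55B1F8, #62B7F9, #95CFFB, #9AD0FB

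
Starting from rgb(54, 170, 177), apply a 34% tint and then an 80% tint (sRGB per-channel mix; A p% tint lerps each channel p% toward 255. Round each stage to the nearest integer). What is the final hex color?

Per channel, c → c + 0.34(255 − c):
  R: 54 + 0.34×(255−54) = 54 + 68.34 = 122.34 → 122
  G: 170 + 0.34×(255−170) = 170 + 28.9 = 198.9 → 199
  B: 177 + 0.34×(255−177) = 177 + 26.52 = 203.52 → 204
After the tint: rgb(122, 199, 204) = #7ac7cc.
Lerp each channel 80% toward 255:
  R: 122 + 0.8×(255−122) = 122 + 106.4 = 228.4 → 228
  G: 199 + 0.8×(255−199) = 199 + 44.8 = 243.8 → 244
  B: 204 + 0.8×(255−204) = 204 + 40.8 = 244.8 → 245
rgb(228, 244, 245) = #e4f4f5.

#e4f4f5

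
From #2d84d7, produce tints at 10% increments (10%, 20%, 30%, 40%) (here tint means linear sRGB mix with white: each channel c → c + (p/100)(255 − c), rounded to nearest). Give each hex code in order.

#2d84d7 is rgb(45, 132, 215).
10%: (45 + 21 = 66→66, 132 + 12.3 = 144.3→144, 215 + 4 = 219→219) → #4290db
20%: (45 + 42 = 87→87, 132 + 24.6 = 156.6→157, 215 + 8 = 223→223) → #579ddf
30%: (45 + 63 = 108→108, 132 + 36.9 = 168.9→169, 215 + 12 = 227→227) → #6ca9e3
40%: (45 + 84 = 129→129, 132 + 49.2 = 181.2→181, 215 + 16 = 231→231) → #81b5e7

#4290db, #579ddf, #6ca9e3, #81b5e7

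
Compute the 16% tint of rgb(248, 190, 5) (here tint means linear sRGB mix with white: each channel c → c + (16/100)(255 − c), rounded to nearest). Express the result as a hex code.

#f9c82d

Per channel, c → c + 0.16(255 − c):
  R: 248 + 0.16×(255−248) = 248 + 1.12 = 249.12 → 249
  G: 190 + 10.4 = 200.4 → 200
  B: 5 + 40 = 45 → 45
rgb(249, 200, 45) = #f9c82d.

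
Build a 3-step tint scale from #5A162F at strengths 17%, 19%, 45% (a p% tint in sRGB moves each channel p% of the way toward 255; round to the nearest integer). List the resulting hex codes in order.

#763E52, #794257, #A47F8D

#5A162F is rgb(90, 22, 47).
17%: (90 + 28.05 = 118.05→118, 22 + 39.61 = 61.61→62, 47 + 35.36 = 82.36→82) → #763E52
19%: (90 + 31.35 = 121.35→121, 22 + 44.27 = 66.27→66, 47 + 39.52 = 86.52→87) → #794257
45%: (90 + 74.25 = 164.25→164, 22 + 104.85 = 126.85→127, 47 + 93.6 = 140.6→141) → #A47F8D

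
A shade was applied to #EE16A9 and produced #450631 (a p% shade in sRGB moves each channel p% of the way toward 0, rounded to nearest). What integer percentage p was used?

71%

#EE16A9 is rgb(238, 22, 169); #450631 is rgb(69, 6, 49).
On the R channel (widest range): 69 ≈ 238 + (p/100)(0 − 238), so p ≈ 100×(69 − 238)/(0 − 238) = -16900/-238 = 71.01.
p = 71 reproduces all three channels after rounding.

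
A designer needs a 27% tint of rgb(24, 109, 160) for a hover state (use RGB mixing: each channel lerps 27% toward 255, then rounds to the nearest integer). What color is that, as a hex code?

Lerp each channel 27% toward 255:
  R: 24 + 0.27×(255−24) = 24 + 62.37 = 86.37 → 86
  G: 109 + 39.42 = 148.42 → 148
  B: 160 + 0.27×(255−160) = 160 + 25.65 = 185.65 → 186
rgb(86, 148, 186) = #5694BA.

#5694BA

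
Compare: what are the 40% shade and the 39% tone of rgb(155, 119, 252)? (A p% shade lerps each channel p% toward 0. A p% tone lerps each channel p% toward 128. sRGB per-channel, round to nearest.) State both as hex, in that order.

#5d4797, #907bcc

40% shade:
  R: 155 + 0.4×(0−155) = 155 − 62 = 93 → 93
  G: 119 − 47.6 = 71.4 → 71
  B: 252 − 100.8 = 151.2 → 151
  → #5d4797
39% tone:
  R: 155 + 0.39×(128−155) = 155 − 10.53 = 144.47 → 144
  G: 119 + 3.51 = 122.51 → 123
  B: 252 + 0.39×(128−252) = 252 − 48.36 = 203.64 → 204
  → #907bcc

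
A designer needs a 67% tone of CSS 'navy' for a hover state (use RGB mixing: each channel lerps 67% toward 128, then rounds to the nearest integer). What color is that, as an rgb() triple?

rgb(86, 86, 128)

CSS navy is rgb(0, 0, 128).
Lerp each channel 67% toward 128:
  R: 0 + 0.67×(128−0) = 0 + 85.76 = 85.76 → 86
  G: 0 + 0.67×(128−0) = 0 + 85.76 = 85.76 → 86
  B: 128 + 0.67×(128−128) = 128 + 0 = 128 → 128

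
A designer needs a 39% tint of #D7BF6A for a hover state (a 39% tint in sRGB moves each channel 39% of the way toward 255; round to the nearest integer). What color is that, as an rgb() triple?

rgb(231, 216, 164)

#D7BF6A is rgb(215, 191, 106).
Lerp each channel 39% toward 255:
  R: 215 + 15.6 = 230.6 → 231
  G: 191 + 24.96 = 215.96 → 216
  B: 106 + 0.39×(255−106) = 106 + 58.11 = 164.11 → 164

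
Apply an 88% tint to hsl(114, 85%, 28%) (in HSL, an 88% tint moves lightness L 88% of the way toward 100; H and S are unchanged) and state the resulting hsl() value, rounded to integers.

hsl(114, 85%, 91%)

L moves 88% from 28 toward 100: 28 + 63.36 = 91.36 → 91.
H and S are unchanged.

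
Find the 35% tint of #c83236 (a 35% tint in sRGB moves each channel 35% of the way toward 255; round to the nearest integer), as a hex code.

#c83236 is rgb(200, 50, 54).
A 35% tint moves each channel 35% toward 255:
  R: 200 + 0.35×(255−200) = 200 + 19.25 = 219.25 → 219
  G: 50 + 71.75 = 121.75 → 122
  B: 54 + 0.35×(255−54) = 54 + 70.35 = 124.35 → 124
rgb(219, 122, 124) = #db7a7c.

#db7a7c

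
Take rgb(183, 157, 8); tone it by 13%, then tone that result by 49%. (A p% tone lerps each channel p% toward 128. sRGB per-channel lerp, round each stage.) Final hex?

#988d4b

Lerp each channel 13% toward 128:
  R: 183 + 0.13×(128−183) = 183 − 7.15 = 175.85 → 176
  G: 157 − 3.77 = 153.23 → 153
  B: 8 + 15.6 = 23.6 → 24
After the tone: rgb(176, 153, 24) = #b09918.
Per channel, c → c + 0.49(128 − c):
  R: 176 + 0.49×(128−176) = 176 − 23.52 = 152.48 → 152
  G: 153 − 12.25 = 140.75 → 141
  B: 24 + 0.49×(128−24) = 24 + 50.96 = 74.96 → 75
rgb(152, 141, 75) = #988d4b.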